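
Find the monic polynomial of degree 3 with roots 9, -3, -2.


A monic polynomial with roots 9, -3, -2 is:
p(x) = (x - 9)(x + 3)(x + 2)
After multiplying by (x - 9): x - 9
After multiplying by (x + 3): x^2 - 6x - 27
After multiplying by (x + 2): x^3 - 4x^2 - 39x - 54

x^3 - 4x^2 - 39x - 54


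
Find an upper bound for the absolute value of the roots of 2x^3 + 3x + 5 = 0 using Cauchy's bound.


Cauchy's bound: all roots r satisfy |r| <= 1 + max(|a_i/a_n|) for i = 0,...,n-1
where a_n is the leading coefficient.

Coefficients: [2, 0, 3, 5]
Leading coefficient a_n = 2
Ratios |a_i/a_n|: 0, 3/2, 5/2
Maximum ratio: 5/2
Cauchy's bound: |r| <= 1 + 5/2 = 7/2

Upper bound = 7/2


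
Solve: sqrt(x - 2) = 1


Square both sides: x - 2 = 1^2 = 1
x = 1 + 2 = 3
x = 3
Check: sqrt(1*3 - 2) = sqrt(1) = 1 ✓

x = 3


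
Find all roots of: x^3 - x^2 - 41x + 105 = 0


Let p(x) = x^3 - x^2 - 41x + 105. By the rational root theorem (leading coefficient 1), any rational root is an integer divisor of 105: try ±1, ±2, ... in turn.
Test x = 1: value = 64 ≠ 0.
Test x = -1: value = 144 ≠ 0.
Test x = 3: value = 0 ✓, so (x - 3) is a factor.
Synthetic division by (x - 3): bring down 1; 1(3) - 1 = 2; 2(3) - 41 = -35; (-35)(3) + 105 = 0 → quotient x^2 + 2x - 35, remainder 0.
Solve the quadratic x^2 + 2x - 35 = 0: discriminant = 2^2 - 4(1)(-35) = 4 + 140 = 144.
sqrt(144) = 12, so x = (-2 ± 12)/2: x = 5 or x = -7.
Collecting all roots found:

x = -7, x = 3, x = 5


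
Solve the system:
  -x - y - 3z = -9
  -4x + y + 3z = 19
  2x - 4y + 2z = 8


Using Cramer's rule. Expand each determinant along the first row.
D  = (-1)*[1*2 - 3*(-4)] - (-1)*[(-4)*2 - 3*2] + (-3)*[(-4)*(-4) - 1*2]
  = (-1)*(14) - (-1)*(-14) + (-3)*(14) = -70
Dx = (-9)*[1*2 - 3*(-4)] - (-1)*[19*2 - 3*8] + (-3)*[19*(-4) - 1*8]
  = (-9)*(14) - (-1)*(14) + (-3)*(-84) = 140
Dy = (-1)*[19*2 - 3*8] - (-9)*[(-4)*2 - 3*2] + (-3)*[(-4)*8 - 19*2]
  = (-1)*(14) - (-9)*(-14) + (-3)*(-70) = 70
Dz = (-1)*[1*8 - 19*(-4)] - (-1)*[(-4)*8 - 19*2] + (-9)*[(-4)*(-4) - 1*2]
  = (-1)*(84) - (-1)*(-70) + (-9)*(14) = -280
x = Dx/D = 140/-70 = -2, y = Dy/D = 70/-70 = -1, z = Dz/D = -280/-70 = 4
Check eq1: (-1)(-2) + (-1)(-1) + (-3)(4) = -9 = -9 ✓
Check eq2: (-4)(-2) + (1)(-1) + (3)(4) = 19 = 19 ✓
Check eq3: (2)(-2) + (-4)(-1) + (2)(4) = 8 = 8 ✓

x = -2, y = -1, z = 4


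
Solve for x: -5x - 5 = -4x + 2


Starting with: -5x - 5 = -4x + 2
Move all x terms to left: (-5 + 4)x = 2 + 5
Simplify: -x = 7
Divide both sides by -1: x = -7

x = -7


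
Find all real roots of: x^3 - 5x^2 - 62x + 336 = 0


Let p(x) = x^3 - 5x^2 - 62x + 336. By the rational root theorem (leading coefficient 1), any rational root is an integer divisor of 336: try ±1, ±2, ... in turn.
Test x = 1: value = 270 ≠ 0.
Test x = -1: value = 392 ≠ 0.
Test x = 2: value = 200 ≠ 0.
Test x = -2: value = 432 ≠ 0.
Test x = 3: value = 132 ≠ 0.
Test x = -3: value = 450 ≠ 0.
Test x = 4: value = 72 ≠ 0.
Test x = -4: value = 440 ≠ 0.
Test x = 6: value = 0 ✓, so (x - 6) is a factor.
Synthetic division by (x - 6): bring down 1; 1(6) - 5 = 1; 1(6) - 62 = -56; (-56)(6) + 336 = 0 → quotient x^2 + x - 56, remainder 0.
Solve the quadratic x^2 + x - 56 = 0: discriminant = 1^2 - 4(1)(-56) = 1 + 224 = 225.
sqrt(225) = 15, so x = (-1 ± 15)/2: x = 7 or x = -8.

x = -8, x = 6, x = 7


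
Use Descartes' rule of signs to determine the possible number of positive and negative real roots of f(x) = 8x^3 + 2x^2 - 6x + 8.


Descartes' rule of signs:

For positive roots, count sign changes in f(x) = 8x^3 + 2x^2 - 6x + 8:
Signs of coefficients: +, +, -, +
Number of sign changes: 2
Possible positive real roots: 2, 0

For negative roots, examine f(-x) = -8x^3 + 2x^2 + 6x + 8:
Signs of coefficients: -, +, +, +
Number of sign changes: 1
Possible negative real roots: 1

Positive roots: 2 or 0; Negative roots: 1


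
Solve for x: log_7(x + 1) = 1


Convert to exponential form: x + 1 = 7^1 = 7
x = 7 - 1 = 6
Check: log_7(6 + 1) = log_7(7) = log_7(7) = 1 ✓

x = 6


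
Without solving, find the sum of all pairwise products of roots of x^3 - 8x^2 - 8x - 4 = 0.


By Vieta's formulas for x^3 + bx^2 + cx + d = 0:
  r1 + r2 + r3 = -b/a = 8
  r1*r2 + r1*r3 + r2*r3 = c/a = -8
  r1*r2*r3 = -d/a = 4


Sum of pairwise products = -8


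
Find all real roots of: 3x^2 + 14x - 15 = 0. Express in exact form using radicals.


Using the quadratic formula: x = (-b ± sqrt(b^2 - 4ac)) / (2a)
Here a = 3, b = 14, c = -15
Discriminant = b^2 - 4ac = 14^2 - 4(3)(-15) = 196 + 180 = 376
Since discriminant = 376 > 0, there are two real roots.
x = (-14 ± 2*sqrt(94)) / 6
Simplifying: x = (-7 ± sqrt(94)) / 3
Numerically: x ≈ 0.8985 or x ≈ -5.5651

x = (-7 + sqrt(94)) / 3 or x = (-7 - sqrt(94)) / 3


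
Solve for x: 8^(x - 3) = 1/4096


Express both sides with the same base.
1/4096 = 8^(-4)
Since the bases match, equate exponents: x - 3 = -4
So x = -4 - (-3) = -1

x = -1


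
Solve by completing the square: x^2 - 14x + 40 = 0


Start: x^2 - 14x + 40 = 0
Move constant: x^2 - 14x = -40
Half of -14 is -7, squared is 49
Add 49 to both sides: x^2 - 14x + 49 = 9
(x - 7)^2 = 9
x - 7 = ±3
x = 7 + 3 = 10 or x = 7 - 3 = 4

x = 4, x = 10


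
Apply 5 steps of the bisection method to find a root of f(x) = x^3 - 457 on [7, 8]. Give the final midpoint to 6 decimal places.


f(x) = x^3 - 457
f(7) = -114 < 0
f(8) = 55 > 0

Step 1: midpoint = (7.000000 + 8.000000)/2 = 7.500000
  f(7.500000) = -35.125000
  f(mid) < 0, so root is in [7.500000, 8.000000]

Step 2: midpoint = (7.500000 + 8.000000)/2 = 7.750000
  f(7.750000) = 8.484375
  f(mid) > 0, so root is in [7.500000, 7.750000]

Step 3: midpoint = (7.500000 + 7.750000)/2 = 7.625000
  f(7.625000) = -13.677734
  f(mid) < 0, so root is in [7.625000, 7.750000]

Step 4: midpoint = (7.625000 + 7.750000)/2 = 7.687500
  f(7.687500) = -2.686768
  f(mid) < 0, so root is in [7.687500, 7.750000]

Step 5: midpoint = (7.687500 + 7.750000)/2 = 7.718750
  f(7.718750) = 2.876190
  f(mid) > 0, so root is in [7.687500, 7.718750]

midpoint = 7.718750


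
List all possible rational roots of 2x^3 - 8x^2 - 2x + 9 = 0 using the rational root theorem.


Rational root theorem: possible roots are ±p/q where:
  p divides the constant term (9): p ∈ {1, 3, 9}
  q divides the leading coefficient (2): q ∈ {1, 2}

All possible rational roots: -9, -9/2, -3, -3/2, -1, -1/2, 1/2, 1, 3/2, 3, 9/2, 9

-9, -9/2, -3, -3/2, -1, -1/2, 1/2, 1, 3/2, 3, 9/2, 9


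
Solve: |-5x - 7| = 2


An absolute value equation |expr| = 2 gives two cases:
Case 1: -5x - 7 = 2
  -5x = 9, so x = -9/5
Case 2: -5x - 7 = -2
  -5x = 5, so x = -1

x = -9/5, x = -1


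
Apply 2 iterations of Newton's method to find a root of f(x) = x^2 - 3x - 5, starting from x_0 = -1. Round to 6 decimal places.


Newton's method: x_(n+1) = x_n - f(x_n)/f'(x_n)
f(x) = x^2 - 3x - 5
f'(x) = 2x - 3

Iteration 1:
  f(-1.000000) = -1.000000
  f'(-1.000000) = -5.000000
  x_1 = -1.000000 - (-1.000000)/(-5.000000) = -1.200000

Iteration 2:
  f(-1.200000) = 0.040000
  f'(-1.200000) = -5.400000
  x_2 = -1.200000 - (0.040000)/(-5.400000) = -1.192593

x_2 = -1.192593


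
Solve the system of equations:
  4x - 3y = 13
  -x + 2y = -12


Using Cramer's rule:
Determinant D = (4)(2) - (-1)(-3) = 8 - 3 = 5
Dx = (13)(2) - (-12)(-3) = 26 - 36 = -10
Dy = (4)(-12) - (-1)(13) = -48 + 13 = -35
x = Dx/D = -10/5 = -2
y = Dy/D = -35/5 = -7

x = -2, y = -7


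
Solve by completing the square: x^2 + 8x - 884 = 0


Start: x^2 + 8x - 884 = 0
Move constant: x^2 + 8x = 884
Half of 8 is 4, squared is 16
Add 16 to both sides: x^2 + 8x + 16 = 900
(x + 4)^2 = 900
x + 4 = ±30
x = -4 + 30 = 26 or x = -4 - 30 = -34

x = -34, x = 26


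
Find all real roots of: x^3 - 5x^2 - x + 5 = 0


Let p(x) = x^3 - 5x^2 - x + 5. By the rational root theorem (leading coefficient 1), any rational root is an integer divisor of 5: try ±1, ±2, ... in turn.
Test x = 1: value = 0 ✓, so (x - 1) is a factor.
Synthetic division by (x - 1): bring down 1; 1(1) - 5 = -4; (-4)(1) - 1 = -5; (-5)(1) + 5 = 0 → quotient x^2 - 4x - 5, remainder 0.
Solve the quadratic x^2 - 4x - 5 = 0: discriminant = (-4)^2 - 4(1)(-5) = 16 + 20 = 36.
sqrt(36) = 6, so x = (4 ± 6)/2: x = 5 or x = -1.

x = -1, x = 1, x = 5


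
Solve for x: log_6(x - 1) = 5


Convert to exponential form: x - 1 = 6^5 = 7776
x = 7776 + 1 = 7777
Check: log_6(7777 - 1) = log_6(7776) = log_6(7776) = 5 ✓

x = 7777


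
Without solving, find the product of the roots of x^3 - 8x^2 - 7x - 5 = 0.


By Vieta's formulas for x^3 + bx^2 + cx + d = 0:
  r1 + r2 + r3 = -b/a = 8
  r1*r2 + r1*r3 + r2*r3 = c/a = -7
  r1*r2*r3 = -d/a = 5


Product = 5


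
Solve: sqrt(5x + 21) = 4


Square both sides: 5x + 21 = 4^2 = 16
5x = 16 - 21 = -5
x = -1
Check: sqrt(5*(-1) + 21) = sqrt(16) = 4 ✓

x = -1


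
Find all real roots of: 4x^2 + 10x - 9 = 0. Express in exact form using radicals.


Using the quadratic formula: x = (-b ± sqrt(b^2 - 4ac)) / (2a)
Here a = 4, b = 10, c = -9
Discriminant = b^2 - 4ac = 10^2 - 4(4)(-9) = 100 + 144 = 244
Since discriminant = 244 > 0, there are two real roots.
x = (-10 ± 2*sqrt(61)) / 8
Simplifying: x = (-5 ± sqrt(61)) / 4
Numerically: x ≈ 0.7026 or x ≈ -3.2026

x = (-5 + sqrt(61)) / 4 or x = (-5 - sqrt(61)) / 4


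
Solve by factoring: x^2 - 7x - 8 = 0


We need two numbers that multiply to -8 and add to -7.
Those numbers are -8 and 1 (since (-8) * 1 = -8 and (-8) + 1 = -7).
So x^2 - 7x - 8 = (x - 8)(x + 1) = 0
Setting each factor to zero: x = 8 or x = -1

x = -1, x = 8


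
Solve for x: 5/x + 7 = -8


Subtract 7 from both sides: 5/x = -15
Multiply both sides by x: 5 = -15 * x
Divide by -15: x = -1/3

x = -1/3


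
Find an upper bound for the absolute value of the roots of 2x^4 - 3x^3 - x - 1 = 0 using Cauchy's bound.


Cauchy's bound: all roots r satisfy |r| <= 1 + max(|a_i/a_n|) for i = 0,...,n-1
where a_n is the leading coefficient.

Coefficients: [2, -3, 0, -1, -1]
Leading coefficient a_n = 2
Ratios |a_i/a_n|: 3/2, 0, 1/2, 1/2
Maximum ratio: 3/2
Cauchy's bound: |r| <= 1 + 3/2 = 5/2

Upper bound = 5/2


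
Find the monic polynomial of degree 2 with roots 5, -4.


A monic polynomial with roots 5, -4 is:
p(x) = (x - 5)(x + 4)
After multiplying by (x - 5): x - 5
After multiplying by (x + 4): x^2 - x - 20

x^2 - x - 20


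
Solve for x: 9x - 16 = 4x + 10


Starting with: 9x - 16 = 4x + 10
Move all x terms to left: (9 - 4)x = 10 + 16
Simplify: 5x = 26
Divide both sides by 5: x = 26/5

x = 26/5


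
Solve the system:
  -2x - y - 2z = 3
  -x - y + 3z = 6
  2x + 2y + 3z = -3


Using Cramer's rule. Expand each determinant along the first row.
D  = (-2)*[(-1)*3 - 3*2] - (-1)*[(-1)*3 - 3*2] + (-2)*[(-1)*2 - (-1)*2]
  = (-2)*(-9) - (-1)*(-9) + (-2)*(0) = 9
Dx = 3*[(-1)*3 - 3*2] - (-1)*[6*3 - 3*(-3)] + (-2)*[6*2 - (-1)*(-3)]
  = 3*(-9) - (-1)*(27) + (-2)*(9) = -18
Dy = (-2)*[6*3 - 3*(-3)] - 3*[(-1)*3 - 3*2] + (-2)*[(-1)*(-3) - 6*2]
  = (-2)*(27) - 3*(-9) + (-2)*(-9) = -9
Dz = (-2)*[(-1)*(-3) - 6*2] - (-1)*[(-1)*(-3) - 6*2] + 3*[(-1)*2 - (-1)*2]
  = (-2)*(-9) - (-1)*(-9) + 3*(0) = 9
x = Dx/D = -18/9 = -2, y = Dy/D = -9/9 = -1, z = Dz/D = 9/9 = 1
Check eq1: (-2)(-2) + (-1)(-1) + (-2)(1) = 3 = 3 ✓
Check eq2: (-1)(-2) + (-1)(-1) + (3)(1) = 6 = 6 ✓
Check eq3: (2)(-2) + (2)(-1) + (3)(1) = -3 = -3 ✓

x = -2, y = -1, z = 1


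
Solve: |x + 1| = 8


An absolute value equation |expr| = 8 gives two cases:
Case 1: x + 1 = 8
  x = 7, so x = 7
Case 2: x + 1 = -8
  x = -9, so x = -9

x = -9, x = 7


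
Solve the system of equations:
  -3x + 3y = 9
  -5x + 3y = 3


Using Cramer's rule:
Determinant D = (-3)(3) - (-5)(3) = -9 + 15 = 6
Dx = (9)(3) - (3)(3) = 27 - 9 = 18
Dy = (-3)(3) - (-5)(9) = -9 + 45 = 36
x = Dx/D = 18/6 = 3
y = Dy/D = 36/6 = 6

x = 3, y = 6


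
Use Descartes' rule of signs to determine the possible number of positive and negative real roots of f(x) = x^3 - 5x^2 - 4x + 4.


Descartes' rule of signs:

For positive roots, count sign changes in f(x) = x^3 - 5x^2 - 4x + 4:
Signs of coefficients: +, -, -, +
Number of sign changes: 2
Possible positive real roots: 2, 0

For negative roots, examine f(-x) = -x^3 - 5x^2 + 4x + 4:
Signs of coefficients: -, -, +, +
Number of sign changes: 1
Possible negative real roots: 1

Positive roots: 2 or 0; Negative roots: 1


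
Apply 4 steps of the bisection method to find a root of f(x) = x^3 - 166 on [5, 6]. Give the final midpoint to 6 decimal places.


f(x) = x^3 - 166
f(5) = -41 < 0
f(6) = 50 > 0

Step 1: midpoint = (5.000000 + 6.000000)/2 = 5.500000
  f(5.500000) = 0.375000
  f(mid) > 0, so root is in [5.000000, 5.500000]

Step 2: midpoint = (5.000000 + 5.500000)/2 = 5.250000
  f(5.250000) = -21.296875
  f(mid) < 0, so root is in [5.250000, 5.500000]

Step 3: midpoint = (5.250000 + 5.500000)/2 = 5.375000
  f(5.375000) = -10.712891
  f(mid) < 0, so root is in [5.375000, 5.500000]

Step 4: midpoint = (5.375000 + 5.500000)/2 = 5.437500
  f(5.437500) = -5.232666
  f(mid) < 0, so root is in [5.437500, 5.500000]

midpoint = 5.437500


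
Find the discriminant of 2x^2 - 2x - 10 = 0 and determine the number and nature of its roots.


For ax^2 + bx + c = 0, discriminant D = b^2 - 4ac
Here a = 2, b = -2, c = -10
D = (-2)^2 - 4(2)(-10) = 4 + 80 = 84

D = 84 > 0 but not a perfect square
The equation has 2 distinct real irrational roots.

Discriminant = 84, 2 distinct real irrational roots


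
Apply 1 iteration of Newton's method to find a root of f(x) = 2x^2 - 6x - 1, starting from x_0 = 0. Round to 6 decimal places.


Newton's method: x_(n+1) = x_n - f(x_n)/f'(x_n)
f(x) = 2x^2 - 6x - 1
f'(x) = 4x - 6

Iteration 1:
  f(0.000000) = -1.000000
  f'(0.000000) = -6.000000
  x_1 = 0.000000 - (-1.000000)/(-6.000000) = -0.166667

x_1 = -0.166667


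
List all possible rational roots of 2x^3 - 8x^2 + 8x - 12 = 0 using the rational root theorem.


Rational root theorem: possible roots are ±p/q where:
  p divides the constant term (-12): p ∈ {1, 2, 3, 4, 6, 12}
  q divides the leading coefficient (2): q ∈ {1, 2}

All possible rational roots: -12, -6, -4, -3, -2, -3/2, -1, -1/2, 1/2, 1, 3/2, 2, 3, 4, 6, 12

-12, -6, -4, -3, -2, -3/2, -1, -1/2, 1/2, 1, 3/2, 2, 3, 4, 6, 12


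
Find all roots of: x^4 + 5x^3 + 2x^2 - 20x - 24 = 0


Let p(x) = x^4 + 5x^3 + 2x^2 - 20x - 24. By the rational root theorem (leading coefficient 1), any rational root is an integer divisor of 24: try ±1, ±2, ... in turn.
Test x = 1: value = -36 ≠ 0.
Test x = -1: value = -6 ≠ 0.
Test x = 2: value = 0 ✓, so (x - 2) is a factor.
Synthetic division by (x - 2): bring down 1; 1(2) + 5 = 7; 7(2) + 2 = 16; 16(2) - 20 = 12; 12(2) - 24 = 0 → quotient x^3 + 7x^2 + 16x + 12, remainder 0.
Continue with the quotient x^3 + 7x^2 + 16x + 12 (candidates must divide 12; re-test x = 2 first in case it repeats).
Test x = 2: value = 80 ≠ 0.
Test x = -2: value = 0 ✓, so (x + 2) is a factor.
Synthetic division by (x + 2): bring down 1; 1(-2) + 7 = 5; 5(-2) + 16 = 6; 6(-2) + 12 = 0 → quotient x^2 + 5x + 6, remainder 0.
Solve the quadratic x^2 + 5x + 6 = 0: discriminant = 5^2 - 4(1)(6) = 25 - 24 = 1.
sqrt(1) = 1, so x = (-5 ± 1)/2: x = -2 or x = -3.
Collecting all roots found:

x = -3, x = -2 (multiplicity 2), x = 2


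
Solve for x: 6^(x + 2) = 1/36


Express both sides with the same base.
1/36 = 6^(-2)
Since the bases match, equate exponents: x + 2 = -2
So x = -2 - (2) = -4

x = -4


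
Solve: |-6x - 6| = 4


An absolute value equation |expr| = 4 gives two cases:
Case 1: -6x - 6 = 4
  -6x = 10, so x = -5/3
Case 2: -6x - 6 = -4
  -6x = 2, so x = -1/3

x = -5/3, x = -1/3


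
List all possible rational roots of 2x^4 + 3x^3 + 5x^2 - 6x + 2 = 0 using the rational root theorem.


Rational root theorem: possible roots are ±p/q where:
  p divides the constant term (2): p ∈ {1, 2}
  q divides the leading coefficient (2): q ∈ {1, 2}

All possible rational roots: -2, -1, -1/2, 1/2, 1, 2

-2, -1, -1/2, 1/2, 1, 2


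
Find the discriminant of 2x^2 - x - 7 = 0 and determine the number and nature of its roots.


For ax^2 + bx + c = 0, discriminant D = b^2 - 4ac
Here a = 2, b = -1, c = -7
D = (-1)^2 - 4(2)(-7) = 1 + 56 = 57

D = 57 > 0 but not a perfect square
The equation has 2 distinct real irrational roots.

Discriminant = 57, 2 distinct real irrational roots


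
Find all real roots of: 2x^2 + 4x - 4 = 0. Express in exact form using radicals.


Using the quadratic formula: x = (-b ± sqrt(b^2 - 4ac)) / (2a)
Here a = 2, b = 4, c = -4
Discriminant = b^2 - 4ac = 4^2 - 4(2)(-4) = 16 + 32 = 48
Since discriminant = 48 > 0, there are two real roots.
x = (-4 ± 4*sqrt(3)) / 4
Simplifying: x = -1 ± sqrt(3)
Numerically: x ≈ 0.7321 or x ≈ -2.7321

x = -1 + sqrt(3) or x = -1 - sqrt(3)


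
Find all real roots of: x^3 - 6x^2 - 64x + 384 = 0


Let p(x) = x^3 - 6x^2 - 64x + 384. By the rational root theorem (leading coefficient 1), any rational root is an integer divisor of 384: try ±1, ±2, ... in turn.
Test x = 1: value = 315 ≠ 0.
Test x = -1: value = 441 ≠ 0.
Test x = 2: value = 240 ≠ 0.
Test x = -2: value = 480 ≠ 0.
Test x = 3: value = 165 ≠ 0.
Test x = -3: value = 495 ≠ 0.
Test x = 4: value = 96 ≠ 0.
Test x = -4: value = 480 ≠ 0.
Test x = 6: value = 0 ✓, so (x - 6) is a factor.
Synthetic division by (x - 6): bring down 1; 1(6) - 6 = 0; 0(6) - 64 = -64; (-64)(6) + 384 = 0 → quotient x^2 - 64, remainder 0.
Solve the quadratic x^2 - 64 = 0: discriminant = 0^2 - 4(1)(-64) = 0 + 256 = 256.
sqrt(256) = 16, so x = (0 ± 16)/2: x = 8 or x = -8.

x = -8, x = 6, x = 8


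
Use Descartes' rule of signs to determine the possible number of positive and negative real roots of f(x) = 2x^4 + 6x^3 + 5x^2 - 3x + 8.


Descartes' rule of signs:

For positive roots, count sign changes in f(x) = 2x^4 + 6x^3 + 5x^2 - 3x + 8:
Signs of coefficients: +, +, +, -, +
Number of sign changes: 2
Possible positive real roots: 2, 0

For negative roots, examine f(-x) = 2x^4 - 6x^3 + 5x^2 + 3x + 8:
Signs of coefficients: +, -, +, +, +
Number of sign changes: 2
Possible negative real roots: 2, 0

Positive roots: 2 or 0; Negative roots: 2 or 0


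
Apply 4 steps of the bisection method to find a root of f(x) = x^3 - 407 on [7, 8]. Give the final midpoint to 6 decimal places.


f(x) = x^3 - 407
f(7) = -64 < 0
f(8) = 105 > 0

Step 1: midpoint = (7.000000 + 8.000000)/2 = 7.500000
  f(7.500000) = 14.875000
  f(mid) > 0, so root is in [7.000000, 7.500000]

Step 2: midpoint = (7.000000 + 7.500000)/2 = 7.250000
  f(7.250000) = -25.921875
  f(mid) < 0, so root is in [7.250000, 7.500000]

Step 3: midpoint = (7.250000 + 7.500000)/2 = 7.375000
  f(7.375000) = -5.869141
  f(mid) < 0, so root is in [7.375000, 7.500000]

Step 4: midpoint = (7.375000 + 7.500000)/2 = 7.437500
  f(7.437500) = 4.415771
  f(mid) > 0, so root is in [7.375000, 7.437500]

midpoint = 7.437500


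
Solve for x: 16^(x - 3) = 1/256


Express both sides with the same base.
1/256 = 16^(-2)
Since the bases match, equate exponents: x - 3 = -2
So x = -2 - (-3) = 1

x = 1


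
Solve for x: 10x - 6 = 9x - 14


Starting with: 10x - 6 = 9x - 14
Move all x terms to left: (10 - 9)x = -14 + 6
Simplify: x = -8
Divide both sides by 1: x = -8

x = -8


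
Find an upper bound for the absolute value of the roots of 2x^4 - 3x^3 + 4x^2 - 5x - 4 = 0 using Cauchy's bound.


Cauchy's bound: all roots r satisfy |r| <= 1 + max(|a_i/a_n|) for i = 0,...,n-1
where a_n is the leading coefficient.

Coefficients: [2, -3, 4, -5, -4]
Leading coefficient a_n = 2
Ratios |a_i/a_n|: 3/2, 2, 5/2, 2
Maximum ratio: 5/2
Cauchy's bound: |r| <= 1 + 5/2 = 7/2

Upper bound = 7/2


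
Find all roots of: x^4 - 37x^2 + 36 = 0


Let p(x) = x^4 - 37x^2 + 36. By the rational root theorem (leading coefficient 1), any rational root is an integer divisor of 36: try ±1, ±2, ... in turn.
Test x = 1: value = 0 ✓, so (x - 1) is a factor.
Synthetic division by (x - 1): bring down 1; 1(1) + 0 = 1; 1(1) - 37 = -36; (-36)(1) + 0 = -36; (-36)(1) + 36 = 0 → quotient x^3 + x^2 - 36x - 36, remainder 0.
Continue with the quotient x^3 + x^2 - 36x - 36 (candidates must divide 36; re-test x = 1 first in case it repeats).
Test x = 1: value = -70 ≠ 0.
Test x = -1: value = 0 ✓, so (x + 1) is a factor.
Synthetic division by (x + 1): bring down 1; 1(-1) + 1 = 0; 0(-1) - 36 = -36; (-36)(-1) - 36 = 0 → quotient x^2 - 36, remainder 0.
Solve the quadratic x^2 - 36 = 0: discriminant = 0^2 - 4(1)(-36) = 0 + 144 = 144.
sqrt(144) = 12, so x = (0 ± 12)/2: x = 6 or x = -6.
Collecting all roots found:

x = -6, x = -1, x = 1, x = 6


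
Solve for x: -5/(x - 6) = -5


Multiply both sides by (x - 6): -5 = -5(x - 6)
Distribute: -5 = -5x + 30
-5x = -5 - 30 = -35
x = 7

x = 7


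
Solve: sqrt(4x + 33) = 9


Square both sides: 4x + 33 = 9^2 = 81
4x = 81 - 33 = 48
x = 12
Check: sqrt(4*12 + 33) = sqrt(81) = 9 ✓

x = 12


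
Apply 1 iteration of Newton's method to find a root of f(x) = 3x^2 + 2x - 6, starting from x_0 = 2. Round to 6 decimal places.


Newton's method: x_(n+1) = x_n - f(x_n)/f'(x_n)
f(x) = 3x^2 + 2x - 6
f'(x) = 6x + 2

Iteration 1:
  f(2.000000) = 10.000000
  f'(2.000000) = 14.000000
  x_1 = 2.000000 - (10.000000)/(14.000000) = 1.285714

x_1 = 1.285714


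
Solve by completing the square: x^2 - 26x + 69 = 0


Start: x^2 - 26x + 69 = 0
Move constant: x^2 - 26x = -69
Half of -26 is -13, squared is 169
Add 169 to both sides: x^2 - 26x + 169 = 100
(x - 13)^2 = 100
x - 13 = ±10
x = 13 + 10 = 23 or x = 13 - 10 = 3

x = 3, x = 23


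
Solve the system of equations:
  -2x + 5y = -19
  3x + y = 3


Using Cramer's rule:
Determinant D = (-2)(1) - (3)(5) = -2 - 15 = -17
Dx = (-19)(1) - (3)(5) = -19 - 15 = -34
Dy = (-2)(3) - (3)(-19) = -6 + 57 = 51
x = Dx/D = -34/-17 = 2
y = Dy/D = 51/-17 = -3

x = 2, y = -3


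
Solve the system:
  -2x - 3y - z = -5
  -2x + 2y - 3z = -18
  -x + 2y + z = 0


Using Cramer's rule. Expand each determinant along the first row.
D  = (-2)*[2*1 - (-3)*2] - (-3)*[(-2)*1 - (-3)*(-1)] + (-1)*[(-2)*2 - 2*(-1)]
  = (-2)*(8) - (-3)*(-5) + (-1)*(-2) = -29
Dx = (-5)*[2*1 - (-3)*2] - (-3)*[(-18)*1 - (-3)*0] + (-1)*[(-18)*2 - 2*0]
  = (-5)*(8) - (-3)*(-18) + (-1)*(-36) = -58
Dy = (-2)*[(-18)*1 - (-3)*0] - (-5)*[(-2)*1 - (-3)*(-1)] + (-1)*[(-2)*0 - (-18)*(-1)]
  = (-2)*(-18) - (-5)*(-5) + (-1)*(-18) = 29
Dz = (-2)*[2*0 - (-18)*2] - (-3)*[(-2)*0 - (-18)*(-1)] + (-5)*[(-2)*2 - 2*(-1)]
  = (-2)*(36) - (-3)*(-18) + (-5)*(-2) = -116
x = Dx/D = -58/-29 = 2, y = Dy/D = 29/-29 = -1, z = Dz/D = -116/-29 = 4
Check eq1: (-2)(2) + (-3)(-1) + (-1)(4) = -5 = -5 ✓
Check eq2: (-2)(2) + (2)(-1) + (-3)(4) = -18 = -18 ✓
Check eq3: (-1)(2) + (2)(-1) + (1)(4) = 0 = 0 ✓

x = 2, y = -1, z = 4


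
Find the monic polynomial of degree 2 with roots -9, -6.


A monic polynomial with roots -9, -6 is:
p(x) = (x + 9)(x + 6)
After multiplying by (x + 9): x + 9
After multiplying by (x + 6): x^2 + 15x + 54

x^2 + 15x + 54


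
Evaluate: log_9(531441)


We need the exponent such that 9^? = 531441
9^6 = 531441
Therefore log_9(531441) = 6

6


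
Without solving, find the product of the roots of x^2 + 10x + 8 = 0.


By Vieta's formulas for ax^2 + bx + c = 0:
  Sum of roots = -b/a
  Product of roots = c/a

Here a = 1, b = 10, c = 8
Sum = -(10)/1 = -10
Product = 8/1 = 8

Product = 8


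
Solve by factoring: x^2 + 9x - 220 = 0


We need two numbers that multiply to -220 and add to 9.
Those numbers are -11 and 20 (since (-11) * 20 = -220 and (-11) + 20 = 9).
So x^2 + 9x - 220 = (x - 11)(x + 20) = 0
Setting each factor to zero: x = 11 or x = -20

x = -20, x = 11


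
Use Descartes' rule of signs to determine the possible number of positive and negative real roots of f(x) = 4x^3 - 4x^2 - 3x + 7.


Descartes' rule of signs:

For positive roots, count sign changes in f(x) = 4x^3 - 4x^2 - 3x + 7:
Signs of coefficients: +, -, -, +
Number of sign changes: 2
Possible positive real roots: 2, 0

For negative roots, examine f(-x) = -4x^3 - 4x^2 + 3x + 7:
Signs of coefficients: -, -, +, +
Number of sign changes: 1
Possible negative real roots: 1

Positive roots: 2 or 0; Negative roots: 1


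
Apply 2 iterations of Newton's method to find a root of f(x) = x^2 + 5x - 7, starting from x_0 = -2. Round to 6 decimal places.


Newton's method: x_(n+1) = x_n - f(x_n)/f'(x_n)
f(x) = x^2 + 5x - 7
f'(x) = 2x + 5

Iteration 1:
  f(-2.000000) = -13.000000
  f'(-2.000000) = 1.000000
  x_1 = -2.000000 - (-13.000000)/(1.000000) = 11.000000

Iteration 2:
  f(11.000000) = 169.000000
  f'(11.000000) = 27.000000
  x_2 = 11.000000 - (169.000000)/(27.000000) = 4.740741

x_2 = 4.740741


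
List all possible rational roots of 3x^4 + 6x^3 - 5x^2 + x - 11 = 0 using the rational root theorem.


Rational root theorem: possible roots are ±p/q where:
  p divides the constant term (-11): p ∈ {1, 11}
  q divides the leading coefficient (3): q ∈ {1, 3}

All possible rational roots: -11, -11/3, -1, -1/3, 1/3, 1, 11/3, 11

-11, -11/3, -1, -1/3, 1/3, 1, 11/3, 11


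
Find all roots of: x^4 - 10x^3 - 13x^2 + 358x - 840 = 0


Let p(x) = x^4 - 10x^3 - 13x^2 + 358x - 840. By the rational root theorem (leading coefficient 1), any rational root is an integer divisor of 840: try ±1, ±2, ... in turn.
Test x = 1: value = -504 ≠ 0.
Test x = -1: value = -1200 ≠ 0.
Test x = 2: value = -240 ≠ 0.
Test x = -2: value = -1512 ≠ 0.
Test x = 3: value = -72 ≠ 0.
Test x = -3: value = -1680 ≠ 0.
Test x = 4: value = 0 ✓, so (x - 4) is a factor.
Synthetic division by (x - 4): bring down 1; 1(4) - 10 = -6; (-6)(4) - 13 = -37; (-37)(4) + 358 = 210; 210(4) - 840 = 0 → quotient x^3 - 6x^2 - 37x + 210, remainder 0.
Continue with the quotient x^3 - 6x^2 - 37x + 210 (candidates must divide 210).
Test x = 5: value = 0 ✓, so (x - 5) is a factor.
Synthetic division by (x - 5): bring down 1; 1(5) - 6 = -1; (-1)(5) - 37 = -42; (-42)(5) + 210 = 0 → quotient x^2 - x - 42, remainder 0.
Solve the quadratic x^2 - x - 42 = 0: discriminant = (-1)^2 - 4(1)(-42) = 1 + 168 = 169.
sqrt(169) = 13, so x = (1 ± 13)/2: x = 7 or x = -6.
Collecting all roots found:

x = -6, x = 4, x = 5, x = 7


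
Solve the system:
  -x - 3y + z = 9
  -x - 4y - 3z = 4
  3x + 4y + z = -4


Using Cramer's rule. Expand each determinant along the first row.
D  = (-1)*[(-4)*1 - (-3)*4] - (-3)*[(-1)*1 - (-3)*3] + 1*[(-1)*4 - (-4)*3]
  = (-1)*(8) - (-3)*(8) + 1*(8) = 24
Dx = 9*[(-4)*1 - (-3)*4] - (-3)*[4*1 - (-3)*(-4)] + 1*[4*4 - (-4)*(-4)]
  = 9*(8) - (-3)*(-8) + 1*(0) = 48
Dy = (-1)*[4*1 - (-3)*(-4)] - 9*[(-1)*1 - (-3)*3] + 1*[(-1)*(-4) - 4*3]
  = (-1)*(-8) - 9*(8) + 1*(-8) = -72
Dz = (-1)*[(-4)*(-4) - 4*4] - (-3)*[(-1)*(-4) - 4*3] + 9*[(-1)*4 - (-4)*3]
  = (-1)*(0) - (-3)*(-8) + 9*(8) = 48
x = Dx/D = 48/24 = 2, y = Dy/D = -72/24 = -3, z = Dz/D = 48/24 = 2
Check eq1: (-1)(2) + (-3)(-3) + (1)(2) = 9 = 9 ✓
Check eq2: (-1)(2) + (-4)(-3) + (-3)(2) = 4 = 4 ✓
Check eq3: (3)(2) + (4)(-3) + (1)(2) = -4 = -4 ✓

x = 2, y = -3, z = 2


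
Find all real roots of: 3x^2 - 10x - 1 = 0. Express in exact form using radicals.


Using the quadratic formula: x = (-b ± sqrt(b^2 - 4ac)) / (2a)
Here a = 3, b = -10, c = -1
Discriminant = b^2 - 4ac = (-10)^2 - 4(3)(-1) = 100 + 12 = 112
Since discriminant = 112 > 0, there are two real roots.
x = (10 ± 4*sqrt(7)) / 6
Simplifying: x = (5 ± 2*sqrt(7)) / 3
Numerically: x ≈ 3.4305 or x ≈ -0.0972

x = (5 + 2*sqrt(7)) / 3 or x = (5 - 2*sqrt(7)) / 3


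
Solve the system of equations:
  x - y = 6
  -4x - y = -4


Using Cramer's rule:
Determinant D = (1)(-1) - (-4)(-1) = -1 - 4 = -5
Dx = (6)(-1) - (-4)(-1) = -6 - 4 = -10
Dy = (1)(-4) - (-4)(6) = -4 + 24 = 20
x = Dx/D = -10/-5 = 2
y = Dy/D = 20/-5 = -4

x = 2, y = -4


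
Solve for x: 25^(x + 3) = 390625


Express both sides with the same base.
390625 = 25^4
Since the bases match, equate exponents: x + 3 = 4
So x = 4 - (3) = 1

x = 1


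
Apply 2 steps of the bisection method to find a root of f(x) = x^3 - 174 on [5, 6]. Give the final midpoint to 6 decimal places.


f(x) = x^3 - 174
f(5) = -49 < 0
f(6) = 42 > 0

Step 1: midpoint = (5.000000 + 6.000000)/2 = 5.500000
  f(5.500000) = -7.625000
  f(mid) < 0, so root is in [5.500000, 6.000000]

Step 2: midpoint = (5.500000 + 6.000000)/2 = 5.750000
  f(5.750000) = 16.109375
  f(mid) > 0, so root is in [5.500000, 5.750000]

midpoint = 5.750000


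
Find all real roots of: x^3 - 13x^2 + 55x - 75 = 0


Let p(x) = x^3 - 13x^2 + 55x - 75. By the rational root theorem (leading coefficient 1), any rational root is an integer divisor of 75: try ±1, ±2, ... in turn.
Test x = 1: value = -32 ≠ 0.
Test x = -1: value = -144 ≠ 0.
Test x = 3: value = 0 ✓, so (x - 3) is a factor.
Synthetic division by (x - 3): bring down 1; 1(3) - 13 = -10; (-10)(3) + 55 = 25; 25(3) - 75 = 0 → quotient x^2 - 10x + 25, remainder 0.
Solve the quadratic x^2 - 10x + 25 = 0: discriminant = (-10)^2 - 4(1)(25) = 100 - 100 = 0.
Discriminant = 0, so a double root: x = 10/2 = 5.

x = 3, x = 5 (multiplicity 2)


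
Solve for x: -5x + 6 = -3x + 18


Starting with: -5x + 6 = -3x + 18
Move all x terms to left: (-5 + 3)x = 18 - 6
Simplify: -2x = 12
Divide both sides by -2: x = -6

x = -6


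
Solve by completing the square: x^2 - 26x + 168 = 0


Start: x^2 - 26x + 168 = 0
Move constant: x^2 - 26x = -168
Half of -26 is -13, squared is 169
Add 169 to both sides: x^2 - 26x + 169 = 1
(x - 13)^2 = 1
x - 13 = ±1
x = 13 + 1 = 14 or x = 13 - 1 = 12

x = 12, x = 14


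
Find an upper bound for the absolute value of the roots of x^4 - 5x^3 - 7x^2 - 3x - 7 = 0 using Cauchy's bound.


Cauchy's bound: all roots r satisfy |r| <= 1 + max(|a_i/a_n|) for i = 0,...,n-1
where a_n is the leading coefficient.

Coefficients: [1, -5, -7, -3, -7]
Leading coefficient a_n = 1
Ratios |a_i/a_n|: 5, 7, 3, 7
Maximum ratio: 7
Cauchy's bound: |r| <= 1 + 7 = 8

Upper bound = 8


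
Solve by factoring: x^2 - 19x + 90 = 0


We need two numbers that multiply to 90 and add to -19.
Those numbers are -9 and -10 (since (-9) * (-10) = 90 and (-9) + (-10) = -19).
So x^2 - 19x + 90 = (x - 9)(x - 10) = 0
Setting each factor to zero: x = 9 or x = 10

x = 9, x = 10


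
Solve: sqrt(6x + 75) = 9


Square both sides: 6x + 75 = 9^2 = 81
6x = 81 - 75 = 6
x = 1
Check: sqrt(6*1 + 75) = sqrt(81) = 9 ✓

x = 1


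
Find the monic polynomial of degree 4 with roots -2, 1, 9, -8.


A monic polynomial with roots -2, 1, 9, -8 is:
p(x) = (x + 2)(x - 1)(x - 9)(x + 8)
After multiplying by (x + 2): x + 2
After multiplying by (x - 1): x^2 + x - 2
After multiplying by (x - 9): x^3 - 8x^2 - 11x + 18
After multiplying by (x + 8): x^4 - 75x^2 - 70x + 144

x^4 - 75x^2 - 70x + 144


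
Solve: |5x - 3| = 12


An absolute value equation |expr| = 12 gives two cases:
Case 1: 5x - 3 = 12
  5x = 15, so x = 3
Case 2: 5x - 3 = -12
  5x = -9, so x = -9/5

x = -9/5, x = 3


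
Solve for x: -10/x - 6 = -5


Subtract -6 from both sides: -10/x = 1
Multiply both sides by x: -10 = 1 * x
Divide by 1: x = -10

x = -10


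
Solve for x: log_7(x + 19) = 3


Convert to exponential form: x + 19 = 7^3 = 343
x = 343 - 19 = 324
Check: log_7(324 + 19) = log_7(343) = log_7(343) = 3 ✓

x = 324


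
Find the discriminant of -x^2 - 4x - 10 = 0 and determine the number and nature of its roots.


For ax^2 + bx + c = 0, discriminant D = b^2 - 4ac
Here a = -1, b = -4, c = -10
D = (-4)^2 - 4(-1)(-10) = 16 - 40 = -24

D = -24 < 0
The equation has no real roots (2 complex conjugate roots).

Discriminant = -24, no real roots (2 complex conjugate roots)


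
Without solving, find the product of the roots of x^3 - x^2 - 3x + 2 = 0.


By Vieta's formulas for x^3 + bx^2 + cx + d = 0:
  r1 + r2 + r3 = -b/a = 1
  r1*r2 + r1*r3 + r2*r3 = c/a = -3
  r1*r2*r3 = -d/a = -2


Product = -2


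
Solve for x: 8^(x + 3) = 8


Express both sides with the same base.
8 = 8^1
Since the bases match, equate exponents: x + 3 = 1
So x = 1 - (3) = -2

x = -2


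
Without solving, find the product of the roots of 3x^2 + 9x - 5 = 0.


By Vieta's formulas for ax^2 + bx + c = 0:
  Sum of roots = -b/a
  Product of roots = c/a

Here a = 3, b = 9, c = -5
Sum = -(9)/3 = -3
Product = -5/3 = -5/3

Product = -5/3


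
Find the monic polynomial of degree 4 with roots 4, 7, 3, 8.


A monic polynomial with roots 4, 7, 3, 8 is:
p(x) = (x - 4)(x - 7)(x - 3)(x - 8)
After multiplying by (x - 4): x - 4
After multiplying by (x - 7): x^2 - 11x + 28
After multiplying by (x - 3): x^3 - 14x^2 + 61x - 84
After multiplying by (x - 8): x^4 - 22x^3 + 173x^2 - 572x + 672

x^4 - 22x^3 + 173x^2 - 572x + 672


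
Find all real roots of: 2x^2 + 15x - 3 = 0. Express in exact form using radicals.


Using the quadratic formula: x = (-b ± sqrt(b^2 - 4ac)) / (2a)
Here a = 2, b = 15, c = -3
Discriminant = b^2 - 4ac = 15^2 - 4(2)(-3) = 225 + 24 = 249
Since discriminant = 249 > 0, there are two real roots.
x = (-15 ± sqrt(249)) / 4
Numerically: x ≈ 0.1949 or x ≈ -7.6949

x = (-15 + sqrt(249)) / 4 or x = (-15 - sqrt(249)) / 4


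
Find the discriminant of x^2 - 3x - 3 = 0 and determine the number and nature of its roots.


For ax^2 + bx + c = 0, discriminant D = b^2 - 4ac
Here a = 1, b = -3, c = -3
D = (-3)^2 - 4(1)(-3) = 9 + 12 = 21

D = 21 > 0 but not a perfect square
The equation has 2 distinct real irrational roots.

Discriminant = 21, 2 distinct real irrational roots


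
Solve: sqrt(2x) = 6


Square both sides: 2x = 6^2 = 36
2x = 36 - 0 = 36
x = 18
Check: sqrt(2*18 + 0) = sqrt(36) = 6 ✓

x = 18


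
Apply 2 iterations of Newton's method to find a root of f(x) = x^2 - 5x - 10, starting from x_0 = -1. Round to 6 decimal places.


Newton's method: x_(n+1) = x_n - f(x_n)/f'(x_n)
f(x) = x^2 - 5x - 10
f'(x) = 2x - 5

Iteration 1:
  f(-1.000000) = -4.000000
  f'(-1.000000) = -7.000000
  x_1 = -1.000000 - (-4.000000)/(-7.000000) = -1.571429

Iteration 2:
  f(-1.571429) = 0.326531
  f'(-1.571429) = -8.142857
  x_2 = -1.571429 - (0.326531)/(-8.142857) = -1.531328

x_2 = -1.531328


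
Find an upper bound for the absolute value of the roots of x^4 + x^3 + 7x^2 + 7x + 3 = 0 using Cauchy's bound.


Cauchy's bound: all roots r satisfy |r| <= 1 + max(|a_i/a_n|) for i = 0,...,n-1
where a_n is the leading coefficient.

Coefficients: [1, 1, 7, 7, 3]
Leading coefficient a_n = 1
Ratios |a_i/a_n|: 1, 7, 7, 3
Maximum ratio: 7
Cauchy's bound: |r| <= 1 + 7 = 8

Upper bound = 8


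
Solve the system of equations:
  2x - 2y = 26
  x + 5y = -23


Using Cramer's rule:
Determinant D = (2)(5) - (1)(-2) = 10 + 2 = 12
Dx = (26)(5) - (-23)(-2) = 130 - 46 = 84
Dy = (2)(-23) - (1)(26) = -46 - 26 = -72
x = Dx/D = 84/12 = 7
y = Dy/D = -72/12 = -6

x = 7, y = -6


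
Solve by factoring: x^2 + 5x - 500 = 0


We need two numbers that multiply to -500 and add to 5.
Those numbers are -20 and 25 (since (-20) * 25 = -500 and (-20) + 25 = 5).
So x^2 + 5x - 500 = (x - 20)(x + 25) = 0
Setting each factor to zero: x = 20 or x = -25

x = -25, x = 20


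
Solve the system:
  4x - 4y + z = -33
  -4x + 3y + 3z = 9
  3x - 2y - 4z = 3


Using Cramer's rule. Expand each determinant along the first row.
D  = 4*[3*(-4) - 3*(-2)] - (-4)*[(-4)*(-4) - 3*3] + 1*[(-4)*(-2) - 3*3]
  = 4*(-6) - (-4)*(7) + 1*(-1) = 3
Dx = (-33)*[3*(-4) - 3*(-2)] - (-4)*[9*(-4) - 3*3] + 1*[9*(-2) - 3*3]
  = (-33)*(-6) - (-4)*(-45) + 1*(-27) = -9
Dy = 4*[9*(-4) - 3*3] - (-33)*[(-4)*(-4) - 3*3] + 1*[(-4)*3 - 9*3]
  = 4*(-45) - (-33)*(7) + 1*(-39) = 12
Dz = 4*[3*3 - 9*(-2)] - (-4)*[(-4)*3 - 9*3] + (-33)*[(-4)*(-2) - 3*3]
  = 4*(27) - (-4)*(-39) + (-33)*(-1) = -15
x = Dx/D = -9/3 = -3, y = Dy/D = 12/3 = 4, z = Dz/D = -15/3 = -5
Check eq1: (4)(-3) + (-4)(4) + (1)(-5) = -33 = -33 ✓
Check eq2: (-4)(-3) + (3)(4) + (3)(-5) = 9 = 9 ✓
Check eq3: (3)(-3) + (-2)(4) + (-4)(-5) = 3 = 3 ✓

x = -3, y = 4, z = -5


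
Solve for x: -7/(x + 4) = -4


Multiply both sides by (x + 4): -7 = -4(x + 4)
Distribute: -7 = -4x - 16
-4x = -7 + 16 = 9
x = -9/4

x = -9/4


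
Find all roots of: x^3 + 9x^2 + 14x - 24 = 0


Let p(x) = x^3 + 9x^2 + 14x - 24. By the rational root theorem (leading coefficient 1), any rational root is an integer divisor of 24: try ±1, ±2, ... in turn.
Test x = 1: value = 0 ✓, so (x - 1) is a factor.
Synthetic division by (x - 1): bring down 1; 1(1) + 9 = 10; 10(1) + 14 = 24; 24(1) - 24 = 0 → quotient x^2 + 10x + 24, remainder 0.
Solve the quadratic x^2 + 10x + 24 = 0: discriminant = 10^2 - 4(1)(24) = 100 - 96 = 4.
sqrt(4) = 2, so x = (-10 ± 2)/2: x = -4 or x = -6.
Collecting all roots found:

x = -6, x = -4, x = 1


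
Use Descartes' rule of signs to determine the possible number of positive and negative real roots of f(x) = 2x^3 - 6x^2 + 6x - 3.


Descartes' rule of signs:

For positive roots, count sign changes in f(x) = 2x^3 - 6x^2 + 6x - 3:
Signs of coefficients: +, -, +, -
Number of sign changes: 3
Possible positive real roots: 3, 1

For negative roots, examine f(-x) = -2x^3 - 6x^2 - 6x - 3:
Signs of coefficients: -, -, -, -
Number of sign changes: 0
Possible negative real roots: 0

Positive roots: 3 or 1; Negative roots: 0


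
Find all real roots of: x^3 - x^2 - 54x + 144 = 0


Let p(x) = x^3 - x^2 - 54x + 144. By the rational root theorem (leading coefficient 1), any rational root is an integer divisor of 144: try ±1, ±2, ... in turn.
Test x = 1: value = 90 ≠ 0.
Test x = -1: value = 196 ≠ 0.
Test x = 2: value = 40 ≠ 0.
Test x = -2: value = 240 ≠ 0.
Test x = 3: value = 0 ✓, so (x - 3) is a factor.
Synthetic division by (x - 3): bring down 1; 1(3) - 1 = 2; 2(3) - 54 = -48; (-48)(3) + 144 = 0 → quotient x^2 + 2x - 48, remainder 0.
Solve the quadratic x^2 + 2x - 48 = 0: discriminant = 2^2 - 4(1)(-48) = 4 + 192 = 196.
sqrt(196) = 14, so x = (-2 ± 14)/2: x = 6 or x = -8.

x = -8, x = 3, x = 6


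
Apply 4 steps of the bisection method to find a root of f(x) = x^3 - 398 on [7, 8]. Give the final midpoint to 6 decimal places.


f(x) = x^3 - 398
f(7) = -55 < 0
f(8) = 114 > 0

Step 1: midpoint = (7.000000 + 8.000000)/2 = 7.500000
  f(7.500000) = 23.875000
  f(mid) > 0, so root is in [7.000000, 7.500000]

Step 2: midpoint = (7.000000 + 7.500000)/2 = 7.250000
  f(7.250000) = -16.921875
  f(mid) < 0, so root is in [7.250000, 7.500000]

Step 3: midpoint = (7.250000 + 7.500000)/2 = 7.375000
  f(7.375000) = 3.130859
  f(mid) > 0, so root is in [7.250000, 7.375000]

Step 4: midpoint = (7.250000 + 7.375000)/2 = 7.312500
  f(7.312500) = -6.981201
  f(mid) < 0, so root is in [7.312500, 7.375000]

midpoint = 7.312500


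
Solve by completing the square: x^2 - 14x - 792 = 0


Start: x^2 - 14x - 792 = 0
Move constant: x^2 - 14x = 792
Half of -14 is -7, squared is 49
Add 49 to both sides: x^2 - 14x + 49 = 841
(x - 7)^2 = 841
x - 7 = ±29
x = 7 + 29 = 36 or x = 7 - 29 = -22

x = -22, x = 36


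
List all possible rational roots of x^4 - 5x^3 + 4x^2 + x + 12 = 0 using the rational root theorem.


Rational root theorem: possible roots are ±p/q where:
  p divides the constant term (12): p ∈ {1, 2, 3, 4, 6, 12}
  q divides the leading coefficient (1): q ∈ {1}

All possible rational roots: -12, -6, -4, -3, -2, -1, 1, 2, 3, 4, 6, 12

-12, -6, -4, -3, -2, -1, 1, 2, 3, 4, 6, 12


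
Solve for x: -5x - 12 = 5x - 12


Starting with: -5x - 12 = 5x - 12
Move all x terms to left: (-5 - 5)x = -12 + 12
Simplify: -10x = 0
Divide both sides by -10: x = 0

x = 0


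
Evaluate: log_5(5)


We need the exponent such that 5^? = 5
5^1 = 5
Therefore log_5(5) = 1

1


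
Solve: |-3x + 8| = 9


An absolute value equation |expr| = 9 gives two cases:
Case 1: -3x + 8 = 9
  -3x = 1, so x = -1/3
Case 2: -3x + 8 = -9
  -3x = -17, so x = 17/3

x = -1/3, x = 17/3


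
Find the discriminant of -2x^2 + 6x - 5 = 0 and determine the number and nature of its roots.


For ax^2 + bx + c = 0, discriminant D = b^2 - 4ac
Here a = -2, b = 6, c = -5
D = (6)^2 - 4(-2)(-5) = 36 - 40 = -4

D = -4 < 0
The equation has no real roots (2 complex conjugate roots).

Discriminant = -4, no real roots (2 complex conjugate roots)


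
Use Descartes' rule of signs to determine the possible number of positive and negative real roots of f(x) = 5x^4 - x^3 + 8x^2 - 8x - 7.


Descartes' rule of signs:

For positive roots, count sign changes in f(x) = 5x^4 - x^3 + 8x^2 - 8x - 7:
Signs of coefficients: +, -, +, -, -
Number of sign changes: 3
Possible positive real roots: 3, 1

For negative roots, examine f(-x) = 5x^4 + x^3 + 8x^2 + 8x - 7:
Signs of coefficients: +, +, +, +, -
Number of sign changes: 1
Possible negative real roots: 1

Positive roots: 3 or 1; Negative roots: 1
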